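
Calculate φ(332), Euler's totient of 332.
164

332 = 2^2 × 83
φ(n) = n × ∏(1 - 1/p) for each prime p dividing n
φ(332) = 332 × (1 - 1/2) × (1 - 1/83) = 164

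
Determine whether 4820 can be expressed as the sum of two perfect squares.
14² + 68² (a=14, b=68)

Factorization: 4820 = 2^2 × 5 × 241
By Fermat: n is sum of two squares iff every prime p ≡ 3 (mod 4) appears to even power.
All primes ≡ 3 (mod 4) appear to even power.
Search a = 0, 1, 2, … for 4820 - a² a perfect square: first hit at a = 14: 4820 - 196 = 4624 = 68².
4820 = 14² + 68² = 196 + 4624 ✓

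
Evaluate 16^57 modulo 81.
46

Repeated squaring. Binary of 57 = 111001.
16^1 ≡ 16 (mod 81); 16^2 ≡ 13 (mod 81); 16^4 ≡ 7 (mod 81); 16^8 ≡ 49 (mod 81); 16^16 ≡ 52 (mod 81); 16^32 ≡ 31 (mod 81)
16^57 = 16^1 × 16^8 × 16^16 × 16^32 ≡ 46 (mod 81)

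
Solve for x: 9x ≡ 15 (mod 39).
x ≡ 6 (mod 13)

gcd(9, 39) = 3, which divides 15, so solutions exist.
Divide through by 3: 3x ≡ 5 (mod 13).
Find 3^(-1) mod 13 by the extended Euclidean algorithm:
13 = 4 × 3 + 1  ⟹  1 = (1)·13 + (-4)·3
So (-4)·3 ≡ 1 (mod 13), i.e. 3^(-1) ≡ -4 ≡ 9 (mod 13).
x ≡ 9 × 5 = 45 ≡ 6 (mod 13).
Check: 9 × 6 = 54 ≡ 15 (mod 39).
x ≡ 6 (mod 13), giving 3 solutions mod 39.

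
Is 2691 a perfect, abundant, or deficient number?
deficient

Proper divisors of 2691: sum = 1 + 3 + 9 + 13 + 23 + 39 + 69 + 117 + 207 + 299 + 897 = 1677
Since 1677 < 2691, 2691 is deficient.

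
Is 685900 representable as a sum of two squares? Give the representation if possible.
Not possible

Factorization: 685900 = 2^2 × 5^2 × 19^3
By Fermat: n is sum of two squares iff every prime p ≡ 3 (mod 4) appears to even power.
Prime(s) ≡ 3 (mod 4) with odd exponent: [(19, 3)]
Therefore 685900 cannot be expressed as a² + b².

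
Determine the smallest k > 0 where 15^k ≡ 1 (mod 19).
18

19 is prime, so ord(15) divides φ(19) = 18.
Divisors of 18: 1, 2, 3, 6, 9, 18.
Repeated squaring: 15^1 ≡ 15, 15^2 ≡ 16, 15^4 ≡ 9, 15^8 ≡ 5, 15^16 ≡ 6 (mod 19).
Test 15^d mod 19 for each divisor d in increasing order:
15^1 ≡ 15
15^2 ≡ 16
15^3 = 15^2·15^1 ≡ 12
15^6 = 15^4·15^2 ≡ 11
15^9 = 15^8·15^1 ≡ 18
15^18 = 15^16·15^2 ≡ 1  ← first divisor giving 1
The order is 18.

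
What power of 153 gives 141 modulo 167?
34

Baby-step giant-step with step n = ⌈√167⌉ = 13.
Baby steps 153^j mod 167 (j:value) for j=0..12: 0:1, 1:153, 2:29, 3:95, 4:6, 5:83, 6:7, 7:69, 8:36, 9:164, 10:42, 11:80, 12:49.
Giant-step multiplier: 153^(-13) ≡ 153^(166-13) = 153^153 ≡ 102 (mod 167).
Giant steps γ_i = 141·102^i mod 167: γ_0=141, γ_1=20, γ_2=36 (in table at j=8).
x = i·n + j = 2·13 + 8 = 34.
Check: 153^34 ≡ 141 (mod 167).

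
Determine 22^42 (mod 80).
64

Repeated squaring. Binary of 42 = 101010.
22^1 ≡ 22 (mod 80); 22^2 ≡ 4 (mod 80); 22^4 ≡ 16 (mod 80); 22^8 ≡ 16 (mod 80); 22^16 ≡ 16 (mod 80); 22^32 ≡ 16 (mod 80)
22^42 = 22^2 × 22^8 × 22^32 ≡ 64 (mod 80)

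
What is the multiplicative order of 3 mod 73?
12

73 is prime, so ord(3) divides φ(73) = 72.
Divisors of 72: 1, 2, 3, 4, 6, 8, 9, 12, 18, 24, 36, 72.
Repeated squaring: 3^1 ≡ 3, 3^2 ≡ 9, 3^4 ≡ 8, 3^8 ≡ 64, 3^16 ≡ 8, 3^32 ≡ 64, 3^64 ≡ 8 (mod 73).
Test 3^d mod 73 for each divisor d in increasing order:
3^1 ≡ 3
3^2 ≡ 9
3^3 = 3^2·3^1 ≡ 27
3^4 ≡ 8
3^6 = 3^4·3^2 ≡ 72
3^8 ≡ 64
3^9 = 3^8·3^1 ≡ 46
3^12 = 3^8·3^4 ≡ 1  ← first divisor giving 1
The order is 12.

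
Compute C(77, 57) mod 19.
4

Using Lucas' theorem:
Write n=77 and k=57 in base 19:
n in base 19: [4, 1]
k in base 19: [3, 0]
C(77,57) mod 19 = ∏ C(n_i, k_i) mod 19
Digit binomials (mod 19): C(4,3) = 4; C(1,0) = 1
Product: 4 × 1 = 4 ≡ 4 (mod 19)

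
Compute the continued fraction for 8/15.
[0; 1, 1, 7]

Euclidean algorithm steps:
8 = 0 × 15 + 8
15 = 1 × 8 + 7
8 = 1 × 7 + 1
7 = 7 × 1 + 0
Continued fraction: [0; 1, 1, 7]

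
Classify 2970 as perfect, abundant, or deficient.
abundant

Proper divisors of 2970: sum = 1 + 2 + 3 + 5 + 6 + 9 + 10 + 11 + ... + 495 + 594 + 990 + 1485 (31 divisors) = 5670
Since 5670 > 2970, 2970 is abundant.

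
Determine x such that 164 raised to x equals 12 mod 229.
86

Baby-step giant-step with step n = ⌈√229⌉ = 16.
Baby steps 164^j mod 229 (j:value) for j=0..15: 0:1, 1:164, 2:103, 3:175, 4:75, 5:163, 6:168, 7:72, 8:129, 9:88, 10:5, 11:133, 12:57, 13:188, 14:146, 15:128.
Giant-step multiplier: 164^(-16) ≡ 164^(228-16) = 164^212 ≡ 3 (mod 229).
Giant steps γ_i = 12·3^i mod 229: γ_0=12, γ_1=36, γ_2=108, γ_3=95, γ_4=56, γ_5=168 (in table at j=6).
x = i·n + j = 5·16 + 6 = 86.
Check: 164^86 ≡ 12 (mod 229).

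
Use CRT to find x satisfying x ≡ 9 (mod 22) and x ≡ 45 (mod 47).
515

Using Chinese Remainder Theorem:
M = 22 × 47 = 1034
M1 = 47, M2 = 22
y1 = 47^(-1) mod 22 = 15
y2 = 22^(-1) mod 47 = 15
x = (9×47×15 + 45×22×15) mod 1034 = 515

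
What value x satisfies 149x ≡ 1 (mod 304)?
253

gcd(149, 304) = 1, so the inverse exists.
Extended Euclidean algorithm on (304, 149):
304 = 2 × 149 + 6  ⟹  6 = (1)·304 + (-2)·149
149 = 24 × 6 + 5  ⟹  5 = (-24)·304 + (49)·149
6 = 1 × 5 + 1  ⟹  1 = (25)·304 + (-51)·149
So (-51)·149 ≡ 1 (mod 304), i.e. 149^(-1) ≡ -51 ≡ 253 (mod 304).
Check: 149 × 253 = 37697 ≡ 1 (mod 304)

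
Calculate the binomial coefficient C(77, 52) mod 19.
0

Using Lucas' theorem:
Write n=77 and k=52 in base 19:
n in base 19: [4, 1]
k in base 19: [2, 14]
C(77,52) mod 19 = ∏ C(n_i, k_i) mod 19
Digit binomials (mod 19): C(4,2) = 6; C(1,14) = 0 (k_i > n_i)
Product: 6 × 0 = 0 ≡ 0 (mod 19)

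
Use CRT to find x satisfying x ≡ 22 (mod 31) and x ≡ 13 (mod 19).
146

Using Chinese Remainder Theorem:
M = 31 × 19 = 589
M1 = 19, M2 = 31
y1 = 19^(-1) mod 31 = 18
y2 = 31^(-1) mod 19 = 8
x = (22×19×18 + 13×31×8) mod 589 = 146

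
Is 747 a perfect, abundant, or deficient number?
deficient

Proper divisors of 747: sum = 1 + 3 + 9 + 83 + 249 = 345
Since 345 < 747, 747 is deficient.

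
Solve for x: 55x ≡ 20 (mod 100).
x ≡ 4 (mod 20)

gcd(55, 100) = 5, which divides 20, so solutions exist.
Divide through by 5: 11x ≡ 4 (mod 20).
Find 11^(-1) mod 20 by the extended Euclidean algorithm:
20 = 1 × 11 + 9  ⟹  9 = (1)·20 + (-1)·11
11 = 1 × 9 + 2  ⟹  2 = (-1)·20 + (2)·11
9 = 4 × 2 + 1  ⟹  1 = (5)·20 + (-9)·11
So (-9)·11 ≡ 1 (mod 20), i.e. 11^(-1) ≡ -9 ≡ 11 (mod 20).
x ≡ 11 × 4 = 44 ≡ 4 (mod 20).
Check: 55 × 4 = 220 ≡ 20 (mod 100).
x ≡ 4 (mod 20), giving 5 solutions mod 100.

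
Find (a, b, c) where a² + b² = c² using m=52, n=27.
(1975, 2808, 3433)

Euclid's formula: a = m² - n², b = 2mn, c = m² + n²
m = 52, n = 27
a = 52² - 27² = 2704 - 729 = 1975
b = 2 × 52 × 27 = 2808
c = 52² + 27² = 2704 + 729 = 3433
Verification: 1975² + 2808² = 3900625 + 7884864 = 11785489 = 3433² ✓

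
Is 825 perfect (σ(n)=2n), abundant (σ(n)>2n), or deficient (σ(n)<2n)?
deficient

Proper divisors of 825: sum = 1 + 3 + 5 + 11 + 15 + 25 + 33 + 55 + 75 + 165 + 275 = 663
Since 663 < 825, 825 is deficient.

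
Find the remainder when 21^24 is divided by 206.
137

Repeated squaring. Binary of 24 = 11000.
21^1 ≡ 21 (mod 206); 21^2 ≡ 29 (mod 206); 21^4 ≡ 17 (mod 206); 21^8 ≡ 83 (mod 206); 21^16 ≡ 91 (mod 206)
21^24 = 21^8 × 21^16 ≡ 137 (mod 206)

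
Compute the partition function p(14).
135

p(n) counts ways to write n as a sum of positive integers (order ignored).
Euler's pentagonal recurrence: p(k) = p(k-1) + p(k-2) - p(k-5) - p(k-7) + p(k-12) + p(k-15) - ... (offsets j(3j∓1)/2, signs ++--, p(0)=1, p(<0)=0).
DP table for k = 0..13: p(0)=1, p(1)=1, p(2)=2, p(3)=3, p(4)=5, p(5)=7, p(6)=11, p(7)=15, p(8)=22, p(9)=30, p(10)=42, p(11)=56, p(12)=77, p(13)=101.
Final step: p(14) = p(13) + p(12) - p(9) - p(7) + p(2)
= 101 + 77 - 30 - 15 + 2
= 135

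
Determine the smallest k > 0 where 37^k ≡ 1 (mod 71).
7

71 is prime, so ord(37) divides φ(71) = 70.
Divisors of 70: 1, 2, 5, 7, 10, 14, 35, 70.
Repeated squaring: 37^1 ≡ 37, 37^2 ≡ 20, 37^4 ≡ 45, 37^8 ≡ 37, 37^16 ≡ 20, 37^32 ≡ 45, 37^64 ≡ 37 (mod 71).
Test 37^d mod 71 for each divisor d in increasing order:
37^1 ≡ 37
37^2 ≡ 20
37^5 = 37^4·37^1 ≡ 32
37^7 = 37^4·37^2·37^1 ≡ 1  ← first divisor giving 1
The order is 7.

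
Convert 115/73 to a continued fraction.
[1; 1, 1, 2, 1, 4, 2]

Euclidean algorithm steps:
115 = 1 × 73 + 42
73 = 1 × 42 + 31
42 = 1 × 31 + 11
31 = 2 × 11 + 9
11 = 1 × 9 + 2
9 = 4 × 2 + 1
2 = 2 × 1 + 0
Continued fraction: [1; 1, 1, 2, 1, 4, 2]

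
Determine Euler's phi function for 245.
168

245 = 5 × 7^2
φ(n) = n × ∏(1 - 1/p) for each prime p dividing n
φ(245) = 245 × (1 - 1/5) × (1 - 1/7) = 168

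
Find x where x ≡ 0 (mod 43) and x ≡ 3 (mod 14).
129

Using Chinese Remainder Theorem:
M = 43 × 14 = 602
M1 = 14, M2 = 43
y1 = 14^(-1) mod 43 = 40
y2 = 43^(-1) mod 14 = 1
x = (0×14×40 + 3×43×1) mod 602 = 129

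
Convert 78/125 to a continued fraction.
[0; 1, 1, 1, 1, 1, 15]

Euclidean algorithm steps:
78 = 0 × 125 + 78
125 = 1 × 78 + 47
78 = 1 × 47 + 31
47 = 1 × 31 + 16
31 = 1 × 16 + 15
16 = 1 × 15 + 1
15 = 15 × 1 + 0
Continued fraction: [0; 1, 1, 1, 1, 1, 15]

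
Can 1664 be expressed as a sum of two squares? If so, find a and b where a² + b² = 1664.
8² + 40² (a=8, b=40)

Factorization: 1664 = 2^7 × 13
By Fermat: n is sum of two squares iff every prime p ≡ 3 (mod 4) appears to even power.
All primes ≡ 3 (mod 4) appear to even power.
Search a = 0, 1, 2, … for 1664 - a² a perfect square: first hit at a = 8: 1664 - 64 = 1600 = 40².
1664 = 8² + 40² = 64 + 1600 ✓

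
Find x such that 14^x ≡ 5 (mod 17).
13

Baby-step giant-step with step n = ⌈√17⌉ = 5.
Baby steps 14^j mod 17 (j:value) for j=0..4: 0:1, 1:14, 2:9, 3:7, 4:13.
Giant-step multiplier: 14^(-5) ≡ 14^(16-5) = 14^11 ≡ 10 (mod 17).
Giant steps γ_i = 5·10^i mod 17: γ_0=5, γ_1=16, γ_2=7 (in table at j=3).
x = i·n + j = 2·5 + 3 = 13.
Check: 14^13 ≡ 5 (mod 17).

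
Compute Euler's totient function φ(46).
22

46 = 2 × 23
φ(n) = n × ∏(1 - 1/p) for each prime p dividing n
φ(46) = 46 × (1 - 1/2) × (1 - 1/23) = 22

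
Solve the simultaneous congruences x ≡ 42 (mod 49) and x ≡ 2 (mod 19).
287

Using Chinese Remainder Theorem:
M = 49 × 19 = 931
M1 = 19, M2 = 49
y1 = 19^(-1) mod 49 = 31
y2 = 49^(-1) mod 19 = 7
x = (42×19×31 + 2×49×7) mod 931 = 287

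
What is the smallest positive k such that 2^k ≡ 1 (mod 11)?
10

11 is prime, so ord(2) divides φ(11) = 10.
Divisors of 10: 1, 2, 5, 10.
Repeated squaring: 2^1 ≡ 2, 2^2 ≡ 4, 2^4 ≡ 5, 2^8 ≡ 3 (mod 11).
Test 2^d mod 11 for each divisor d in increasing order:
2^1 ≡ 2
2^2 ≡ 4
2^5 = 2^4·2^1 ≡ 10
2^10 = 2^8·2^2 ≡ 1  ← first divisor giving 1
The order is 10.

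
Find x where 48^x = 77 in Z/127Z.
39

Baby-step giant-step with step n = ⌈√127⌉ = 12.
Baby steps 48^j mod 127 (j:value) for j=0..11: 0:1, 1:48, 2:18, 3:102, 4:70, 5:58, 6:117, 7:28, 8:74, 9:123, 10:62, 11:55.
Giant-step multiplier: 48^(-12) ≡ 48^(126-12) = 48^114 ≡ 47 (mod 127).
Giant steps γ_i = 77·47^i mod 127: γ_0=77, γ_1=63, γ_2=40, γ_3=102 (in table at j=3).
x = i·n + j = 3·12 + 3 = 39.
Check: 48^39 ≡ 77 (mod 127).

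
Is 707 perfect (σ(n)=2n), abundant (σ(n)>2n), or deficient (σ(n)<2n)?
deficient

Proper divisors of 707: sum = 1 + 7 + 101 = 109
Since 109 < 707, 707 is deficient.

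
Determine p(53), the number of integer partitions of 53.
329931

p(n) counts ways to write n as a sum of positive integers (order ignored).
Euler's pentagonal recurrence: p(k) = p(k-1) + p(k-2) - p(k-5) - p(k-7) + p(k-12) + p(k-15) - ... (offsets j(3j∓1)/2, signs ++--, p(0)=1, p(<0)=0).
DP table for k = 0..52: p(0)=1, p(1)=1, p(2)=2, p(3)=3, p(4)=5, p(5)=7, p(6)=11, p(7)=15, p(8)=22, p(9)=30, p(10)=42, p(11)=56, p(12)=77, p(13)=101, p(14)=135, p(15)=176, p(16)=231, p(17)=297, p(18)=385, p(19)=490, p(20)=627, p(21)=792, p(22)=1002, p(23)=1255, p(24)=1575, p(25)=1958, p(26)=2436, p(27)=3010, p(28)=3718, p(29)=4565, p(30)=5604, p(31)=6842, p(32)=8349, p(33)=10143, p(34)=12310, p(35)=14883, p(36)=17977, p(37)=21637, p(38)=26015, p(39)=31185, p(40)=37338, p(41)=44583, p(42)=53174, p(43)=63261, p(44)=75175, p(45)=89134, p(46)=105558, p(47)=124754, p(48)=147273, p(49)=173525, p(50)=204226, p(51)=239943, p(52)=281589.
Final step: p(53) = p(52) + p(51) - p(48) - p(46) + p(41) + p(38) - p(31) - p(27) + p(18) + p(13) - p(2)
= 281589 + 239943 - 147273 - 105558 + 44583 + 26015 - 6842 - 3010 + 385 + 101 - 2
= 329931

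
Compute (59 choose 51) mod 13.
0

Using Lucas' theorem:
Write n=59 and k=51 in base 13:
n in base 13: [4, 7]
k in base 13: [3, 12]
C(59,51) mod 13 = ∏ C(n_i, k_i) mod 13
Digit binomials (mod 13): C(4,3) = 4; C(7,12) = 0 (k_i > n_i)
Product: 4 × 0 = 0 ≡ 0 (mod 13)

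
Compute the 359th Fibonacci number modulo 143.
122

Matrix identity: Q^n = [[F_(n+1), F_n], [F_n, F_(n-1)]] with Q = [[1,1],[1,0]].
n = 359 = 101100111₂. Square-and-multiply, entries mod 143:
Q^1 = [[1,1],[1,0]]
Q^2 = (Q^1)² = [[2,1],[1,1]]
Q^5 = (Q^2)²·Q = [[8,5],[5,3]]
Q^11 = (Q^5)²·Q = [[1,89],[89,55]]
Q^22 = (Q^11)² = [[57,122],[122,78]]
Q^44 = (Q^22)² = [[115,25],[25,90]]
Q^89 = (Q^44)²·Q = [[99,122],[122,120]]
Q^179 = (Q^89)²·Q = [[66,89],[89,120]]
Q^359 = (Q^179)²·Q = [[88,122],[122,109]]
F_359 mod 143 = Q^359[0][1] = 122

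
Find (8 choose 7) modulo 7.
1

Using Lucas' theorem:
Write n=8 and k=7 in base 7:
n in base 7: [1, 1]
k in base 7: [1, 0]
C(8,7) mod 7 = ∏ C(n_i, k_i) mod 7
Digit binomials (mod 7): C(1,1) = 1; C(1,0) = 1
Product: 1 × 1 = 1 ≡ 1 (mod 7)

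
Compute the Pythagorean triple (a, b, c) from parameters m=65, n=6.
(4189, 780, 4261)

Euclid's formula: a = m² - n², b = 2mn, c = m² + n²
m = 65, n = 6
a = 65² - 6² = 4225 - 36 = 4189
b = 2 × 65 × 6 = 780
c = 65² + 6² = 4225 + 36 = 4261
Verification: 4189² + 780² = 17547721 + 608400 = 18156121 = 4261² ✓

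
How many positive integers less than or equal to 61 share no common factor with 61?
60

61 = 61
φ(n) = n × ∏(1 - 1/p) for each prime p dividing n
φ(61) = 61 × (1 - 1/61) = 60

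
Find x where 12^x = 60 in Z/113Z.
76

Baby-step giant-step with step n = ⌈√113⌉ = 11.
Baby steps 12^j mod 113 (j:value) for j=0..10: 0:1, 1:12, 2:31, 3:33, 4:57, 5:6, 6:72, 7:73, 8:85, 9:3, 10:36.
Giant-step multiplier: 12^(-11) ≡ 12^(112-11) = 12^101 ≡ 96 (mod 113).
Giant steps γ_i = 60·96^i mod 113: γ_0=60, γ_1=110, γ_2=51, γ_3=37, γ_4=49, γ_5=71, γ_6=36 (in table at j=10).
x = i·n + j = 6·11 + 10 = 76.
Check: 12^76 ≡ 60 (mod 113).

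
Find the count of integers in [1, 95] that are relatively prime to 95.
72

95 = 5 × 19
φ(n) = n × ∏(1 - 1/p) for each prime p dividing n
φ(95) = 95 × (1 - 1/5) × (1 - 1/19) = 72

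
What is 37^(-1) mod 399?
151

gcd(37, 399) = 1, so the inverse exists.
Extended Euclidean algorithm on (399, 37):
399 = 10 × 37 + 29  ⟹  29 = (1)·399 + (-10)·37
37 = 1 × 29 + 8  ⟹  8 = (-1)·399 + (11)·37
29 = 3 × 8 + 5  ⟹  5 = (4)·399 + (-43)·37
8 = 1 × 5 + 3  ⟹  3 = (-5)·399 + (54)·37
5 = 1 × 3 + 2  ⟹  2 = (9)·399 + (-97)·37
3 = 1 × 2 + 1  ⟹  1 = (-14)·399 + (151)·37
So (151)·37 ≡ 1 (mod 399), i.e. 37^(-1) ≡ 151 (mod 399).
Check: 37 × 151 = 5587 ≡ 1 (mod 399)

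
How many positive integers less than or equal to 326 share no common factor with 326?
162

326 = 2 × 163
φ(n) = n × ∏(1 - 1/p) for each prime p dividing n
φ(326) = 326 × (1 - 1/2) × (1 - 1/163) = 162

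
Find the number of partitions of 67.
2679689

p(n) counts ways to write n as a sum of positive integers (order ignored).
Euler's pentagonal recurrence: p(k) = p(k-1) + p(k-2) - p(k-5) - p(k-7) + p(k-12) + p(k-15) - ... (offsets j(3j∓1)/2, signs ++--, p(0)=1, p(<0)=0).
DP table for k = 0..66: p(0)=1, p(1)=1, p(2)=2, p(3)=3, p(4)=5, p(5)=7, p(6)=11, p(7)=15, p(8)=22, p(9)=30, p(10)=42, p(11)=56, p(12)=77, p(13)=101, p(14)=135, p(15)=176, p(16)=231, p(17)=297, p(18)=385, p(19)=490, p(20)=627, p(21)=792, p(22)=1002, p(23)=1255, p(24)=1575, p(25)=1958, p(26)=2436, p(27)=3010, p(28)=3718, p(29)=4565, p(30)=5604, p(31)=6842, p(32)=8349, p(33)=10143, p(34)=12310, p(35)=14883, p(36)=17977, p(37)=21637, p(38)=26015, p(39)=31185, p(40)=37338, p(41)=44583, p(42)=53174, p(43)=63261, p(44)=75175, p(45)=89134, p(46)=105558, p(47)=124754, p(48)=147273, p(49)=173525, p(50)=204226, p(51)=239943, p(52)=281589, p(53)=329931, p(54)=386155, p(55)=451276, p(56)=526823, p(57)=614154, p(58)=715220, p(59)=831820, p(60)=966467, p(61)=1121505, p(62)=1300156, p(63)=1505499, p(64)=1741630, p(65)=2012558, p(66)=2323520.
Final step: p(67) = p(66) + p(65) - p(62) - p(60) + p(55) + p(52) - p(45) - p(41) + p(32) + p(27) - p(16) - p(10)
= 2323520 + 2012558 - 1300156 - 966467 + 451276 + 281589 - 89134 - 44583 + 8349 + 3010 - 231 - 42
= 2679689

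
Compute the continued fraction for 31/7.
[4; 2, 3]

Euclidean algorithm steps:
31 = 4 × 7 + 3
7 = 2 × 3 + 1
3 = 3 × 1 + 0
Continued fraction: [4; 2, 3]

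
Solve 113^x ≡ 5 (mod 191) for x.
40

Baby-step giant-step with step n = ⌈√191⌉ = 14.
Baby steps 113^j mod 191 (j:value) for j=0..13: 0:1, 1:113, 2:163, 3:83, 4:20, 5:159, 6:13, 7:132, 8:18, 9:124, 10:69, 11:157, 12:169, 13:188.
Giant-step multiplier: 113^(-14) ≡ 113^(190-14) = 113^176 ≡ 40 (mod 191).
Giant steps γ_i = 5·40^i mod 191: γ_0=5, γ_1=9, γ_2=169 (in table at j=12).
x = i·n + j = 2·14 + 12 = 40.
Check: 113^40 ≡ 5 (mod 191).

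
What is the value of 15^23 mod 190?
135

Repeated squaring. Binary of 23 = 10111.
15^1 ≡ 15 (mod 190); 15^2 ≡ 35 (mod 190); 15^4 ≡ 85 (mod 190); 15^8 ≡ 5 (mod 190); 15^16 ≡ 25 (mod 190)
15^23 = 15^1 × 15^2 × 15^4 × 15^16 ≡ 135 (mod 190)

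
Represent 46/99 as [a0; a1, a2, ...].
[0; 2, 6, 1, 1, 3]

Euclidean algorithm steps:
46 = 0 × 99 + 46
99 = 2 × 46 + 7
46 = 6 × 7 + 4
7 = 1 × 4 + 3
4 = 1 × 3 + 1
3 = 3 × 1 + 0
Continued fraction: [0; 2, 6, 1, 1, 3]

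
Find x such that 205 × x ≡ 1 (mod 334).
189

gcd(205, 334) = 1, so the inverse exists.
Extended Euclidean algorithm on (334, 205):
334 = 1 × 205 + 129  ⟹  129 = (1)·334 + (-1)·205
205 = 1 × 129 + 76  ⟹  76 = (-1)·334 + (2)·205
129 = 1 × 76 + 53  ⟹  53 = (2)·334 + (-3)·205
76 = 1 × 53 + 23  ⟹  23 = (-3)·334 + (5)·205
53 = 2 × 23 + 7  ⟹  7 = (8)·334 + (-13)·205
23 = 3 × 7 + 2  ⟹  2 = (-27)·334 + (44)·205
7 = 3 × 2 + 1  ⟹  1 = (89)·334 + (-145)·205
So (-145)·205 ≡ 1 (mod 334), i.e. 205^(-1) ≡ -145 ≡ 189 (mod 334).
Check: 205 × 189 = 38745 ≡ 1 (mod 334)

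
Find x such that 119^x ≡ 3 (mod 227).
144

Baby-step giant-step with step n = ⌈√227⌉ = 16.
Baby steps 119^j mod 227 (j:value) for j=0..15: 0:1, 1:119, 2:87, 3:138, 4:78, 5:202, 6:203, 7:95, 8:182, 9:93, 10:171, 11:146, 12:122, 13:217, 14:172, 15:38.
Giant-step multiplier: 119^(-16) ≡ 119^(226-16) = 119^210 ≡ 63 (mod 227).
Giant steps γ_i = 3·63^i mod 227: γ_0=3, γ_1=189, γ_2=103, γ_3=133, γ_4=207, γ_5=102, γ_6=70, γ_7=97, γ_8=209, γ_9=1 (in table at j=0).
x = i·n + j = 9·16 + 0 = 144.
Check: 119^144 ≡ 3 (mod 227).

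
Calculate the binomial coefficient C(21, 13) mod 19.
0

Using Lucas' theorem:
Write n=21 and k=13 in base 19:
n in base 19: [1, 2]
k in base 19: [0, 13]
C(21,13) mod 19 = ∏ C(n_i, k_i) mod 19
Digit binomials (mod 19): C(1,0) = 1; C(2,13) = 0 (k_i > n_i)
Product: 1 × 0 = 0 ≡ 0 (mod 19)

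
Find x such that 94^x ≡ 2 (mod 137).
66

Baby-step giant-step with step n = ⌈√137⌉ = 12.
Baby steps 94^j mod 137 (j:value) for j=0..11: 0:1, 1:94, 2:68, 3:90, 4:103, 5:92, 6:17, 7:91, 8:60, 9:23, 10:107, 11:57.
Giant-step multiplier: 94^(-12) ≡ 94^(136-12) = 94^124 ≡ 64 (mod 137).
Giant steps γ_i = 2·64^i mod 137: γ_0=2, γ_1=128, γ_2=109, γ_3=126, γ_4=118, γ_5=17 (in table at j=6).
x = i·n + j = 5·12 + 6 = 66.
Check: 94^66 ≡ 2 (mod 137).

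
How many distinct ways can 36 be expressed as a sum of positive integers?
17977

p(n) counts ways to write n as a sum of positive integers (order ignored).
Euler's pentagonal recurrence: p(k) = p(k-1) + p(k-2) - p(k-5) - p(k-7) + p(k-12) + p(k-15) - ... (offsets j(3j∓1)/2, signs ++--, p(0)=1, p(<0)=0).
DP table for k = 0..35: p(0)=1, p(1)=1, p(2)=2, p(3)=3, p(4)=5, p(5)=7, p(6)=11, p(7)=15, p(8)=22, p(9)=30, p(10)=42, p(11)=56, p(12)=77, p(13)=101, p(14)=135, p(15)=176, p(16)=231, p(17)=297, p(18)=385, p(19)=490, p(20)=627, p(21)=792, p(22)=1002, p(23)=1255, p(24)=1575, p(25)=1958, p(26)=2436, p(27)=3010, p(28)=3718, p(29)=4565, p(30)=5604, p(31)=6842, p(32)=8349, p(33)=10143, p(34)=12310, p(35)=14883.
Final step: p(36) = p(35) + p(34) - p(31) - p(29) + p(24) + p(21) - p(14) - p(10) + p(1)
= 14883 + 12310 - 6842 - 4565 + 1575 + 792 - 135 - 42 + 1
= 17977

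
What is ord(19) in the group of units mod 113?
112

113 is prime, so ord(19) divides φ(113) = 112.
Divisors of 112: 1, 2, 4, 7, 8, 14, 16, 28, 56, 112.
Repeated squaring: 19^1 ≡ 19, 19^2 ≡ 22, 19^4 ≡ 32, 19^8 ≡ 7, 19^16 ≡ 49, 19^32 ≡ 28, 19^64 ≡ 106 (mod 113).
Test 19^d mod 113 for each divisor d in increasing order:
19^1 ≡ 19
19^2 ≡ 22
19^4 ≡ 32
19^7 = 19^4·19^2·19^1 ≡ 42
19^8 ≡ 7
19^14 = 19^8·19^4·19^2 ≡ 69
19^16 ≡ 49
19^28 = 19^16·19^8·19^4 ≡ 15
19^56 = 19^32·19^16·19^8 ≡ 112
19^112 = 19^64·19^32·19^16 ≡ 1  ← first divisor giving 1
The order is 112.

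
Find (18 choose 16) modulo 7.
6

Using Lucas' theorem:
Write n=18 and k=16 in base 7:
n in base 7: [2, 4]
k in base 7: [2, 2]
C(18,16) mod 7 = ∏ C(n_i, k_i) mod 7
Digit binomials (mod 7): C(2,2) = 1; C(4,2) = 6
Product: 1 × 6 = 6 ≡ 6 (mod 7)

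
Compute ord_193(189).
48

193 is prime, so ord(189) divides φ(193) = 192.
Divisors of 192: 1, 2, 3, 4, 6, 8, 12, 16, 24, 32, 48, 64, 96, 192.
Repeated squaring: 189^1 ≡ 189, 189^2 ≡ 16, 189^4 ≡ 63, 189^8 ≡ 109, 189^16 ≡ 108, 189^32 ≡ 84, 189^64 ≡ 108, 189^128 ≡ 84 (mod 193).
Test 189^d mod 193 for each divisor d in increasing order:
189^1 ≡ 189
189^2 ≡ 16
189^3 = 189^2·189^1 ≡ 129
189^4 ≡ 63
189^6 = 189^4·189^2 ≡ 43
189^8 ≡ 109
189^12 = 189^8·189^4 ≡ 112
189^16 ≡ 108
189^24 = 189^16·189^8 ≡ 192
189^32 ≡ 84
189^48 = 189^32·189^16 ≡ 1  ← first divisor giving 1
The order is 48.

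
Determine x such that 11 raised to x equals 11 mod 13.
1

Baby-step giant-step with step n = ⌈√13⌉ = 4.
Baby steps 11^j mod 13 (j:value) for j=0..3: 0:1, 1:11, 2:4, 3:5.
h = 11 is already in the table at j=1, so x = 1.
Check: 11^1 ≡ 11 (mod 13).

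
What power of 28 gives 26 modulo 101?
97

Baby-step giant-step with step n = ⌈√101⌉ = 11.
Baby steps 28^j mod 101 (j:value) for j=0..10: 0:1, 1:28, 2:77, 3:35, 4:71, 5:69, 6:13, 7:61, 8:92, 9:51, 10:14.
Giant-step multiplier: 28^(-11) ≡ 28^(100-11) = 28^89 ≡ 42 (mod 101).
Giant steps γ_i = 26·42^i mod 101: γ_0=26, γ_1=82, γ_2=10, γ_3=16, γ_4=66, γ_5=45, γ_6=72, γ_7=95, γ_8=51 (in table at j=9).
x = i·n + j = 8·11 + 9 = 97.
Check: 28^97 ≡ 26 (mod 101).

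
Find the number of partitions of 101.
214481126

p(n) counts ways to write n as a sum of positive integers (order ignored).
Euler's pentagonal recurrence: p(k) = p(k-1) + p(k-2) - p(k-5) - p(k-7) + p(k-12) + p(k-15) - ... (offsets j(3j∓1)/2, signs ++--, p(0)=1, p(<0)=0).
DP table for k = 0..100: p(0)=1, p(1)=1, p(2)=2, p(3)=3, p(4)=5, p(5)=7, p(6)=11, p(7)=15, p(8)=22, p(9)=30, p(10)=42, p(11)=56, p(12)=77, p(13)=101, p(14)=135, p(15)=176, p(16)=231, p(17)=297, p(18)=385, p(19)=490, p(20)=627, p(21)=792, p(22)=1002, p(23)=1255, p(24)=1575, p(25)=1958, p(26)=2436, p(27)=3010, p(28)=3718, p(29)=4565, p(30)=5604, p(31)=6842, p(32)=8349, p(33)=10143, p(34)=12310, p(35)=14883, p(36)=17977, p(37)=21637, p(38)=26015, p(39)=31185, p(40)=37338, p(41)=44583, p(42)=53174, p(43)=63261, p(44)=75175, p(45)=89134, p(46)=105558, p(47)=124754, p(48)=147273, p(49)=173525, p(50)=204226, p(51)=239943, p(52)=281589, p(53)=329931, p(54)=386155, p(55)=451276, p(56)=526823, p(57)=614154, p(58)=715220, p(59)=831820, p(60)=966467, p(61)=1121505, p(62)=1300156, p(63)=1505499, p(64)=1741630, p(65)=2012558, p(66)=2323520, p(67)=2679689, p(68)=3087735, p(69)=3554345, p(70)=4087968, p(71)=4697205, p(72)=5392783, p(73)=6185689, p(74)=7089500, p(75)=8118264, p(76)=9289091, p(77)=10619863, p(78)=12132164, p(79)=13848650, p(80)=15796476, p(81)=18004327, p(82)=20506255, p(83)=23338469, p(84)=26543660, p(85)=30167357, p(86)=34262962, p(87)=38887673, p(88)=44108109, p(89)=49995925, p(90)=56634173, p(91)=64112359, p(92)=72533807, p(93)=82010177, p(94)=92669720, p(95)=104651419, p(96)=118114304, p(97)=133230930, p(98)=150198136, p(99)=169229875, p(100)=190569292.
Final step: p(101) = p(100) + p(99) - p(96) - p(94) + p(89) + p(86) - p(79) - p(75) + p(66) + p(61) - p(50) - p(44) + p(31) + p(24) - p(9) - p(1)
= 190569292 + 169229875 - 118114304 - 92669720 + 49995925 + 34262962 - 13848650 - 8118264 + 2323520 + 1121505 - 204226 - 75175 + 6842 + 1575 - 30 - 1
= 214481126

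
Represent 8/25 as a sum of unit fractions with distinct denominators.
1/4 + 1/15 + 1/300

Greedy algorithm:
8/25: ceiling(25/8) = 4, use 1/4
7/100: ceiling(100/7) = 15, use 1/15
1/300: ceiling(300/1) = 300, use 1/300
Result: 8/25 = 1/4 + 1/15 + 1/300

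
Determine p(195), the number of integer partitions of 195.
2580840212973

p(n) counts ways to write n as a sum of positive integers (order ignored).
Euler's pentagonal recurrence: p(k) = p(k-1) + p(k-2) - p(k-5) - p(k-7) + p(k-12) + p(k-15) - ... (offsets j(3j∓1)/2, signs ++--, p(0)=1, p(<0)=0).
DP table for k = 0..194: p(0)=1, p(1)=1, p(2)=2, p(3)=3, p(4)=5, p(5)=7, p(6)=11, p(7)=15, p(8)=22, p(9)=30, p(10)=42, p(11)=56, p(12)=77, p(13)=101, p(14)=135, p(15)=176, p(16)=231, p(17)=297, p(18)=385, p(19)=490, p(20)=627, p(21)=792, p(22)=1002, p(23)=1255, p(24)=1575, p(25)=1958, p(26)=2436, p(27)=3010, p(28)=3718, p(29)=4565, p(30)=5604, p(31)=6842, p(32)=8349, p(33)=10143, p(34)=12310, p(35)=14883, p(36)=17977, p(37)=21637, p(38)=26015, p(39)=31185, p(40)=37338, p(41)=44583, p(42)=53174, p(43)=63261, p(44)=75175, p(45)=89134, p(46)=105558, p(47)=124754, p(48)=147273, p(49)=173525, p(50)=204226, p(51)=239943, p(52)=281589, p(53)=329931, p(54)=386155, p(55)=451276, p(56)=526823, p(57)=614154, p(58)=715220, p(59)=831820, p(60)=966467, p(61)=1121505, p(62)=1300156, p(63)=1505499, p(64)=1741630, p(65)=2012558, p(66)=2323520, p(67)=2679689, p(68)=3087735, p(69)=3554345, p(70)=4087968, p(71)=4697205, p(72)=5392783, p(73)=6185689, p(74)=7089500, p(75)=8118264, p(76)=9289091, p(77)=10619863, p(78)=12132164, p(79)=13848650, p(80)=15796476, p(81)=18004327, p(82)=20506255, p(83)=23338469, p(84)=26543660, p(85)=30167357, p(86)=34262962, p(87)=38887673, p(88)=44108109, p(89)=49995925, p(90)=56634173, p(91)=64112359, p(92)=72533807, p(93)=82010177, p(94)=92669720, p(95)=104651419, p(96)=118114304, p(97)=133230930, p(98)=150198136, p(99)=169229875, p(100)=190569292, p(101)=214481126, p(102)=241265379, p(103)=271248950, p(104)=304801365, p(105)=342325709, p(106)=384276336, p(107)=431149389, p(108)=483502844, p(109)=541946240, p(110)=607163746, p(111)=679903203, p(112)=761002156, p(113)=851376628, p(114)=952050665, p(115)=1064144451, p(116)=1188908248, p(117)=1327710076, p(118)=1482074143, p(119)=1653668665, p(120)=1844349560, p(121)=2056148051, p(122)=2291320912, p(123)=2552338241, p(124)=2841940500, p(125)=3163127352, p(126)=3519222692, p(127)=3913864295, p(128)=4351078600, p(129)=4835271870, p(130)=5371315400, p(131)=5964539504, p(132)=6620830889, p(133)=7346629512, p(134)=8149040695, p(135)=9035836076, p(136)=10015581680, p(137)=11097645016, p(138)=12292341831, p(139)=13610949895, p(140)=15065878135, p(141)=16670689208, p(142)=18440293320, p(143)=20390982757, p(144)=22540654445, p(145)=24908858009, p(146)=27517052599, p(147)=30388671978, p(148)=33549419497, p(149)=37027355200, p(150)=40853235313, p(151)=45060624582, p(152)=49686288421, p(153)=54770336324, p(154)=60356673280, p(155)=66493182097, p(156)=73232243759, p(157)=80630964769, p(158)=88751778802, p(159)=97662728555, p(160)=107438159466, p(161)=118159068427, p(162)=129913904637, p(163)=142798995930, p(164)=156919475295, p(165)=172389800255, p(166)=189334822579, p(167)=207890420102, p(168)=228204732751, p(169)=250438925115, p(170)=274768617130, p(171)=301384802048, p(172)=330495499613, p(173)=362326859895, p(174)=397125074750, p(175)=435157697830, p(176)=476715857290, p(177)=522115831195, p(178)=571701605655, p(179)=625846753120, p(180)=684957390936, p(181)=749474411781, p(182)=819876908323, p(183)=896684817527, p(184)=980462880430, p(185)=1071823774337, p(186)=1171432692373, p(187)=1280011042268, p(188)=1398341745571, p(189)=1527273599625, p(190)=1667727404093, p(191)=1820701100652, p(192)=1987276856363, p(193)=2168627105469, p(194)=2366022741845.
Final step: p(195) = p(194) + p(193) - p(190) - p(188) + p(183) + p(180) - p(173) - p(169) + p(160) + p(155) - p(144) - p(138) + p(125) + p(118) - p(103) - p(95) + p(78) + p(69) - p(50) - p(40) + p(19) + p(8)
= 2366022741845 + 2168627105469 - 1667727404093 - 1398341745571 + 896684817527 + 684957390936 - 362326859895 - 250438925115 + 107438159466 + 66493182097 - 22540654445 - 12292341831 + 3163127352 + 1482074143 - 271248950 - 104651419 + 12132164 + 3554345 - 204226 - 37338 + 490 + 22
= 2580840212973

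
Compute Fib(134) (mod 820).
377

Matrix identity: Q^n = [[F_(n+1), F_n], [F_n, F_(n-1)]] with Q = [[1,1],[1,0]].
n = 134 = 10000110₂. Square-and-multiply, entries mod 820:
Q^1 = [[1,1],[1,0]]
Q^2 = (Q^1)² = [[2,1],[1,1]]
Q^4 = (Q^2)² = [[5,3],[3,2]]
Q^8 = (Q^4)² = [[34,21],[21,13]]
Q^16 = (Q^8)² = [[777,167],[167,610]]
Q^33 = (Q^16)²·Q = [[607,218],[218,389]]
Q^67 = (Q^33)²·Q = [[61,233],[233,648]]
Q^134 = (Q^67)² = [[610,377],[377,233]]
F_134 mod 820 = Q^134[0][1] = 377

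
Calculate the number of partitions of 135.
9035836076

p(n) counts ways to write n as a sum of positive integers (order ignored).
Euler's pentagonal recurrence: p(k) = p(k-1) + p(k-2) - p(k-5) - p(k-7) + p(k-12) + p(k-15) - ... (offsets j(3j∓1)/2, signs ++--, p(0)=1, p(<0)=0).
DP table for k = 0..134: p(0)=1, p(1)=1, p(2)=2, p(3)=3, p(4)=5, p(5)=7, p(6)=11, p(7)=15, p(8)=22, p(9)=30, p(10)=42, p(11)=56, p(12)=77, p(13)=101, p(14)=135, p(15)=176, p(16)=231, p(17)=297, p(18)=385, p(19)=490, p(20)=627, p(21)=792, p(22)=1002, p(23)=1255, p(24)=1575, p(25)=1958, p(26)=2436, p(27)=3010, p(28)=3718, p(29)=4565, p(30)=5604, p(31)=6842, p(32)=8349, p(33)=10143, p(34)=12310, p(35)=14883, p(36)=17977, p(37)=21637, p(38)=26015, p(39)=31185, p(40)=37338, p(41)=44583, p(42)=53174, p(43)=63261, p(44)=75175, p(45)=89134, p(46)=105558, p(47)=124754, p(48)=147273, p(49)=173525, p(50)=204226, p(51)=239943, p(52)=281589, p(53)=329931, p(54)=386155, p(55)=451276, p(56)=526823, p(57)=614154, p(58)=715220, p(59)=831820, p(60)=966467, p(61)=1121505, p(62)=1300156, p(63)=1505499, p(64)=1741630, p(65)=2012558, p(66)=2323520, p(67)=2679689, p(68)=3087735, p(69)=3554345, p(70)=4087968, p(71)=4697205, p(72)=5392783, p(73)=6185689, p(74)=7089500, p(75)=8118264, p(76)=9289091, p(77)=10619863, p(78)=12132164, p(79)=13848650, p(80)=15796476, p(81)=18004327, p(82)=20506255, p(83)=23338469, p(84)=26543660, p(85)=30167357, p(86)=34262962, p(87)=38887673, p(88)=44108109, p(89)=49995925, p(90)=56634173, p(91)=64112359, p(92)=72533807, p(93)=82010177, p(94)=92669720, p(95)=104651419, p(96)=118114304, p(97)=133230930, p(98)=150198136, p(99)=169229875, p(100)=190569292, p(101)=214481126, p(102)=241265379, p(103)=271248950, p(104)=304801365, p(105)=342325709, p(106)=384276336, p(107)=431149389, p(108)=483502844, p(109)=541946240, p(110)=607163746, p(111)=679903203, p(112)=761002156, p(113)=851376628, p(114)=952050665, p(115)=1064144451, p(116)=1188908248, p(117)=1327710076, p(118)=1482074143, p(119)=1653668665, p(120)=1844349560, p(121)=2056148051, p(122)=2291320912, p(123)=2552338241, p(124)=2841940500, p(125)=3163127352, p(126)=3519222692, p(127)=3913864295, p(128)=4351078600, p(129)=4835271870, p(130)=5371315400, p(131)=5964539504, p(132)=6620830889, p(133)=7346629512, p(134)=8149040695.
Final step: p(135) = p(134) + p(133) - p(130) - p(128) + p(123) + p(120) - p(113) - p(109) + p(100) + p(95) - p(84) - p(78) + p(65) + p(58) - p(43) - p(35) + p(18) + p(9)
= 8149040695 + 7346629512 - 5371315400 - 4351078600 + 2552338241 + 1844349560 - 851376628 - 541946240 + 190569292 + 104651419 - 26543660 - 12132164 + 2012558 + 715220 - 63261 - 14883 + 385 + 30
= 9035836076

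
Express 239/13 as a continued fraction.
[18; 2, 1, 1, 2]

Euclidean algorithm steps:
239 = 18 × 13 + 5
13 = 2 × 5 + 3
5 = 1 × 3 + 2
3 = 1 × 2 + 1
2 = 2 × 1 + 0
Continued fraction: [18; 2, 1, 1, 2]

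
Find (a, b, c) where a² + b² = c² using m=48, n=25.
(1679, 2400, 2929)

Euclid's formula: a = m² - n², b = 2mn, c = m² + n²
m = 48, n = 25
a = 48² - 25² = 2304 - 625 = 1679
b = 2 × 48 × 25 = 2400
c = 48² + 25² = 2304 + 625 = 2929
Verification: 1679² + 2400² = 2819041 + 5760000 = 8579041 = 2929² ✓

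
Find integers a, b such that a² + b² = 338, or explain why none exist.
7² + 17² (a=7, b=17)

Factorization: 338 = 2 × 13^2
By Fermat: n is sum of two squares iff every prime p ≡ 3 (mod 4) appears to even power.
All primes ≡ 3 (mod 4) appear to even power.
Search a = 0, 1, 2, … for 338 - a² a perfect square: first hit at a = 7: 338 - 49 = 289 = 17².
338 = 7² + 17² = 49 + 289 ✓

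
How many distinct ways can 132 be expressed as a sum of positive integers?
6620830889

p(n) counts ways to write n as a sum of positive integers (order ignored).
Euler's pentagonal recurrence: p(k) = p(k-1) + p(k-2) - p(k-5) - p(k-7) + p(k-12) + p(k-15) - ... (offsets j(3j∓1)/2, signs ++--, p(0)=1, p(<0)=0).
DP table for k = 0..131: p(0)=1, p(1)=1, p(2)=2, p(3)=3, p(4)=5, p(5)=7, p(6)=11, p(7)=15, p(8)=22, p(9)=30, p(10)=42, p(11)=56, p(12)=77, p(13)=101, p(14)=135, p(15)=176, p(16)=231, p(17)=297, p(18)=385, p(19)=490, p(20)=627, p(21)=792, p(22)=1002, p(23)=1255, p(24)=1575, p(25)=1958, p(26)=2436, p(27)=3010, p(28)=3718, p(29)=4565, p(30)=5604, p(31)=6842, p(32)=8349, p(33)=10143, p(34)=12310, p(35)=14883, p(36)=17977, p(37)=21637, p(38)=26015, p(39)=31185, p(40)=37338, p(41)=44583, p(42)=53174, p(43)=63261, p(44)=75175, p(45)=89134, p(46)=105558, p(47)=124754, p(48)=147273, p(49)=173525, p(50)=204226, p(51)=239943, p(52)=281589, p(53)=329931, p(54)=386155, p(55)=451276, p(56)=526823, p(57)=614154, p(58)=715220, p(59)=831820, p(60)=966467, p(61)=1121505, p(62)=1300156, p(63)=1505499, p(64)=1741630, p(65)=2012558, p(66)=2323520, p(67)=2679689, p(68)=3087735, p(69)=3554345, p(70)=4087968, p(71)=4697205, p(72)=5392783, p(73)=6185689, p(74)=7089500, p(75)=8118264, p(76)=9289091, p(77)=10619863, p(78)=12132164, p(79)=13848650, p(80)=15796476, p(81)=18004327, p(82)=20506255, p(83)=23338469, p(84)=26543660, p(85)=30167357, p(86)=34262962, p(87)=38887673, p(88)=44108109, p(89)=49995925, p(90)=56634173, p(91)=64112359, p(92)=72533807, p(93)=82010177, p(94)=92669720, p(95)=104651419, p(96)=118114304, p(97)=133230930, p(98)=150198136, p(99)=169229875, p(100)=190569292, p(101)=214481126, p(102)=241265379, p(103)=271248950, p(104)=304801365, p(105)=342325709, p(106)=384276336, p(107)=431149389, p(108)=483502844, p(109)=541946240, p(110)=607163746, p(111)=679903203, p(112)=761002156, p(113)=851376628, p(114)=952050665, p(115)=1064144451, p(116)=1188908248, p(117)=1327710076, p(118)=1482074143, p(119)=1653668665, p(120)=1844349560, p(121)=2056148051, p(122)=2291320912, p(123)=2552338241, p(124)=2841940500, p(125)=3163127352, p(126)=3519222692, p(127)=3913864295, p(128)=4351078600, p(129)=4835271870, p(130)=5371315400, p(131)=5964539504.
Final step: p(132) = p(131) + p(130) - p(127) - p(125) + p(120) + p(117) - p(110) - p(106) + p(97) + p(92) - p(81) - p(75) + p(62) + p(55) - p(40) - p(32) + p(15) + p(6)
= 5964539504 + 5371315400 - 3913864295 - 3163127352 + 1844349560 + 1327710076 - 607163746 - 384276336 + 133230930 + 72533807 - 18004327 - 8118264 + 1300156 + 451276 - 37338 - 8349 + 176 + 11
= 6620830889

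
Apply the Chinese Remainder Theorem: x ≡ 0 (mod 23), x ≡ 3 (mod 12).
207

Using Chinese Remainder Theorem:
M = 23 × 12 = 276
M1 = 12, M2 = 23
y1 = 12^(-1) mod 23 = 2
y2 = 23^(-1) mod 12 = 11
x = (0×12×2 + 3×23×11) mod 276 = 207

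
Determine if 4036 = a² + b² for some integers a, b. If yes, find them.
30² + 56² (a=30, b=56)

Factorization: 4036 = 2^2 × 1009
By Fermat: n is sum of two squares iff every prime p ≡ 3 (mod 4) appears to even power.
All primes ≡ 3 (mod 4) appear to even power.
Search a = 0, 1, 2, … for 4036 - a² a perfect square: first hit at a = 30: 4036 - 900 = 3136 = 56².
4036 = 30² + 56² = 900 + 3136 ✓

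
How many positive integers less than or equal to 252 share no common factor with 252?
72

252 = 2^2 × 3^2 × 7
φ(n) = n × ∏(1 - 1/p) for each prime p dividing n
φ(252) = 252 × (1 - 1/2) × (1 - 1/3) × (1 - 1/7) = 72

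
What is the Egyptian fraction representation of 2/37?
1/19 + 1/703

Greedy algorithm:
2/37: ceiling(37/2) = 19, use 1/19
1/703: ceiling(703/1) = 703, use 1/703
Result: 2/37 = 1/19 + 1/703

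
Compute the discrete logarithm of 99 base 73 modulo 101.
91

Baby-step giant-step with step n = ⌈√101⌉ = 11.
Baby steps 73^j mod 101 (j:value) for j=0..10: 0:1, 1:73, 2:77, 3:66, 4:71, 5:32, 6:13, 7:40, 8:92, 9:50, 10:14.
Giant-step multiplier: 73^(-11) ≡ 73^(100-11) = 73^89 ≡ 59 (mod 101).
Giant steps γ_i = 99·59^i mod 101: γ_0=99, γ_1=84, γ_2=7, γ_3=9, γ_4=26, γ_5=19, γ_6=10, γ_7=85, γ_8=66 (in table at j=3).
x = i·n + j = 8·11 + 3 = 91.
Check: 73^91 ≡ 99 (mod 101).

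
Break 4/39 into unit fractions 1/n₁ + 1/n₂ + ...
1/10 + 1/390

Greedy algorithm:
4/39: ceiling(39/4) = 10, use 1/10
1/390: ceiling(390/1) = 390, use 1/390
Result: 4/39 = 1/10 + 1/390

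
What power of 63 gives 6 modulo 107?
67

Baby-step giant-step with step n = ⌈√107⌉ = 11.
Baby steps 63^j mod 107 (j:value) for j=0..10: 0:1, 1:63, 2:10, 3:95, 4:100, 5:94, 6:37, 7:84, 8:49, 9:91, 10:62.
Giant-step multiplier: 63^(-11) ≡ 63^(106-11) = 63^95 ≡ 2 (mod 107).
Giant steps γ_i = 6·2^i mod 107: γ_0=6, γ_1=12, γ_2=24, γ_3=48, γ_4=96, γ_5=85, γ_6=63 (in table at j=1).
x = i·n + j = 6·11 + 1 = 67.
Check: 63^67 ≡ 6 (mod 107).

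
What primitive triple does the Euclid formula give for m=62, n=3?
(3835, 372, 3853)

Euclid's formula: a = m² - n², b = 2mn, c = m² + n²
m = 62, n = 3
a = 62² - 3² = 3844 - 9 = 3835
b = 2 × 62 × 3 = 372
c = 62² + 3² = 3844 + 9 = 3853
Verification: 3835² + 372² = 14707225 + 138384 = 14845609 = 3853² ✓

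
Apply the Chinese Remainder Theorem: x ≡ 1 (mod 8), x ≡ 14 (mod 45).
329

Using Chinese Remainder Theorem:
M = 8 × 45 = 360
M1 = 45, M2 = 8
y1 = 45^(-1) mod 8 = 5
y2 = 8^(-1) mod 45 = 17
x = (1×45×5 + 14×8×17) mod 360 = 329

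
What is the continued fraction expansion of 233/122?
[1; 1, 10, 11]

Euclidean algorithm steps:
233 = 1 × 122 + 111
122 = 1 × 111 + 11
111 = 10 × 11 + 1
11 = 11 × 1 + 0
Continued fraction: [1; 1, 10, 11]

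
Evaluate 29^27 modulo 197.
187

Repeated squaring. Binary of 27 = 11011.
29^1 ≡ 29 (mod 197); 29^2 ≡ 53 (mod 197); 29^4 ≡ 51 (mod 197); 29^8 ≡ 40 (mod 197); 29^16 ≡ 24 (mod 197)
29^27 = 29^1 × 29^2 × 29^8 × 29^16 ≡ 187 (mod 197)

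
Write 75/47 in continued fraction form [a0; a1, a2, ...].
[1; 1, 1, 2, 9]

Euclidean algorithm steps:
75 = 1 × 47 + 28
47 = 1 × 28 + 19
28 = 1 × 19 + 9
19 = 2 × 9 + 1
9 = 9 × 1 + 0
Continued fraction: [1; 1, 1, 2, 9]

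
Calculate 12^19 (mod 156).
12

Repeated squaring. Binary of 19 = 10011.
12^1 ≡ 12 (mod 156); 12^2 ≡ 144 (mod 156); 12^4 ≡ 144 (mod 156); 12^8 ≡ 144 (mod 156); 12^16 ≡ 144 (mod 156)
12^19 = 12^1 × 12^2 × 12^16 ≡ 12 (mod 156)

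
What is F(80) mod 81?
48

Matrix identity: Q^n = [[F_(n+1), F_n], [F_n, F_(n-1)]] with Q = [[1,1],[1,0]].
n = 80 = 1010000₂. Square-and-multiply, entries mod 81:
Q^1 = [[1,1],[1,0]]
Q^2 = (Q^1)² = [[2,1],[1,1]]
Q^5 = (Q^2)²·Q = [[8,5],[5,3]]
Q^10 = (Q^5)² = [[8,55],[55,34]]
Q^20 = (Q^10)² = [[11,42],[42,50]]
Q^40 = (Q^20)² = [[22,51],[51,52]]
Q^80 = (Q^40)² = [[7,48],[48,40]]
F_80 mod 81 = Q^80[0][1] = 48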